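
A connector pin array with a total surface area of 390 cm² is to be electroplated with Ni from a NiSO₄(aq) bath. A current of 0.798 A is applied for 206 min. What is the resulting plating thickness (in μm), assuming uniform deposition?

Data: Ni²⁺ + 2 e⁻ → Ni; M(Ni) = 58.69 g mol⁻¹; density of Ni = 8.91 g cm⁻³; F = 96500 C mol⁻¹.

8.63 μm

Q = I·t = 0.7980 × 12360 = 9863 C; n(e⁻) = 0.1022 mol.
n(Ni) = n(e⁻)/2 = 0.05111 mol, so m = 0.05111 × 58.69 = 2.999 g.
Volume = m/ρ = 2.999 / 8.91 = 0.3366 cm³.
Thickness = V/A = 0.3366 / 390 = 8.63 × 10⁻⁴ cm = 8.63 μm.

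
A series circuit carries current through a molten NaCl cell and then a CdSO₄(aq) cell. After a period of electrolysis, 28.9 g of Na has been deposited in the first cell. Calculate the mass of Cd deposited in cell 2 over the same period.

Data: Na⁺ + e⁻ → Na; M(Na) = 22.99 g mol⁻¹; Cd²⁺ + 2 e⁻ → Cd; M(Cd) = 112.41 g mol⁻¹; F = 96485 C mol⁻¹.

n(Na) = 28.9 / 22.99 = 1.257 mol.
Since Na⁺ + e⁻ → Na, n(e⁻) passed = 1 × 1.257 = 1.257 mol.
Cells in series carry the same charge, so the same 1.257 mol of electrons passes through cell 2.
Cd²⁺ + 2 e⁻ → Cd, so n(Cd) = 1.257 / 2 = 0.6285 mol.
m(Cd) = 0.6285 × 112.41 = 70.7 g.

70.7 g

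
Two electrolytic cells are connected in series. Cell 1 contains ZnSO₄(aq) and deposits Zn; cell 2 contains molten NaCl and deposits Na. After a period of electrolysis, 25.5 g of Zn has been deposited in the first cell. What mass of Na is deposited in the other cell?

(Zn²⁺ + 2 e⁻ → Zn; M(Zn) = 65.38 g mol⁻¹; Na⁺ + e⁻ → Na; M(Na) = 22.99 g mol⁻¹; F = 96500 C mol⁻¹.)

n(Zn) = 25.5 / 65.38 = 0.3900 mol.
Since Zn²⁺ + 2 e⁻ → Zn, n(e⁻) passed = 2 × 0.3900 = 0.7801 mol.
Cells in series carry the same charge, so the same 0.7801 mol of electrons passes through cell 2.
Na⁺ + e⁻ → Na, so n(Na) = 0.7801 / 1 = 0.7801 mol.
m(Na) = 0.7801 × 22.99 = 17.9 g.

17.9 g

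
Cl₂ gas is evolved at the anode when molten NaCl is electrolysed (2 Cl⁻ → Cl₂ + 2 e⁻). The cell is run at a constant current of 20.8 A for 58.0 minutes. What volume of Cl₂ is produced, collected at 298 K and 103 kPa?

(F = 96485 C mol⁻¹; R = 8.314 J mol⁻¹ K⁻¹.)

9.02 L

Q = I·t = 20.80 A × 3480.0 s = 72380 C.
n(e⁻) = Q/F = 72380 / 96485 = 0.7502 mol.
2 electrons are transferred per Cl₂ molecule, so n(Cl₂) = 0.7502 / 2 = 0.3751 mol.
V = nRT/P = (0.3751 × 8.314 × 298) / (103 × 10³ Pa) = 0.00902 m³ = 9.02 L.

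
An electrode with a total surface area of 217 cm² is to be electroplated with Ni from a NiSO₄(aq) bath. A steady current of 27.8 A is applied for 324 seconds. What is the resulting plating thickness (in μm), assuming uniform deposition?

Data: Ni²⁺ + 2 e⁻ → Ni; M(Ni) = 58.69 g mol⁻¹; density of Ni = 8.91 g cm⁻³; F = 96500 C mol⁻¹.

Q = I·t = 27.80 × 324.00 = 9007 C; n(e⁻) = 0.09334 mol.
n(Ni) = n(e⁻)/2 = 0.04667 mol, so m = 0.04667 × 58.69 = 2.739 g.
Volume = m/ρ = 2.739 / 8.91 = 0.3074 cm³.
Thickness = V/A = 0.3074 / 217 = 0.00142 cm = 14.2 μm.

14.2 μm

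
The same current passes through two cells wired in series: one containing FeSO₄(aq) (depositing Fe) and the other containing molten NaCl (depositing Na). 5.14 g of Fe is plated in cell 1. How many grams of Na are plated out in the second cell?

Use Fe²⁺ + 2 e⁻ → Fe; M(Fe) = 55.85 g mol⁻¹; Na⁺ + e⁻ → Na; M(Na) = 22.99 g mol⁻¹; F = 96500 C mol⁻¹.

n(Fe) = 5.14 / 55.85 = 0.09203 mol.
Since Fe²⁺ + 2 e⁻ → Fe, n(e⁻) passed = 2 × 0.09203 = 0.1841 mol.
Cells in series carry the same charge, so the same 0.1841 mol of electrons passes through cell 2.
Na⁺ + e⁻ → Na, so n(Na) = 0.1841 / 1 = 0.1841 mol.
m(Na) = 0.1841 × 22.99 = 4.23 g.

4.23 g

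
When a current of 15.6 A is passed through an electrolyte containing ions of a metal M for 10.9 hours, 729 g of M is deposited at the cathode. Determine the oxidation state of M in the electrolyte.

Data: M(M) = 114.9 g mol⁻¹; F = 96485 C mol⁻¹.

Q = I·t = 15.60 A × 39240 s = 612100 C, so n(e⁻) = 612100/96485 = 6.344 mol.
n(M) deposited = 729 / 114.9 = 6.345 mol.
Electrons per atom = n(e⁻)/n(M) = 6.344 / 6.345 = 1.00 ≈ 1, so the ion is M⁺.

+1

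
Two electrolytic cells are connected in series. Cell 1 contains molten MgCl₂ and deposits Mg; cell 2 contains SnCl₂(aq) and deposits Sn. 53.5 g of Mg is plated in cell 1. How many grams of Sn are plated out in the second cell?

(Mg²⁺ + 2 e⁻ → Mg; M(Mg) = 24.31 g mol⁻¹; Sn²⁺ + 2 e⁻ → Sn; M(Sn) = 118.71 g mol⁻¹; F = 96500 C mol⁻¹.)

n(Mg) = 53.5 / 24.31 = 2.201 mol.
Since Mg²⁺ + 2 e⁻ → Mg, n(e⁻) passed = 2 × 2.201 = 4.401 mol.
Cells in series carry the same charge, so the same 4.401 mol of electrons passes through cell 2.
Sn²⁺ + 2 e⁻ → Sn, so n(Sn) = 4.401 / 2 = 2.201 mol.
m(Sn) = 2.201 × 118.71 = 261 g.

261 g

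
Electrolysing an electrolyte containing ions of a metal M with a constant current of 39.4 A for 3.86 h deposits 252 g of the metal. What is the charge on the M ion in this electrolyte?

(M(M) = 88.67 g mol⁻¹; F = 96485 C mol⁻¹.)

+2

Q = I·t = 39.40 A × 13896 s = 547500 C, so n(e⁻) = 547500/96485 = 5.674 mol.
n(M) deposited = 252 / 88.67 = 2.842 mol.
Electrons per atom = n(e⁻)/n(M) = 5.674 / 2.842 = 2.00 ≈ 2, so the ion is M²⁺.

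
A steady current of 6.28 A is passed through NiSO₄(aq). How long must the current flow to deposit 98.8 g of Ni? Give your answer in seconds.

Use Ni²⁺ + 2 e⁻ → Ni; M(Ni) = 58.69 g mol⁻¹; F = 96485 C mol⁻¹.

n(Ni) = m/M = 98.8 / 58.69 = 1.683 mol.
Each Ni atom requires 2 electrons, so n(e⁻) = 2 × 1.683 = 3.367 mol.
Q = n(e⁻)·F = 3.367 × 96485 = 324800 C.
t = Q/I = 324800 / 6.280 A = 51730 s.

51700 s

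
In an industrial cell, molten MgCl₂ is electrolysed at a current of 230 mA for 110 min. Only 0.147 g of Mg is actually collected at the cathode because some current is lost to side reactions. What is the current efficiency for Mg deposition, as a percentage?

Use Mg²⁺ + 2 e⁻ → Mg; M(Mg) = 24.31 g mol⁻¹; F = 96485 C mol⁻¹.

76.9 %

Q = I·t = 0.2300 × 6600.0 = 1518 C; n(e⁻) = 1518/96485 = 0.01573 mol.
Theoretical n(Mg) = n(e⁻)/2 = 0.007867 mol, i.e. m_theo = 0.007867 × 24.31 = 0.1912 g.
Efficiency = m_actual / m_theo = 0.147 / 0.1912 = 76.9 %.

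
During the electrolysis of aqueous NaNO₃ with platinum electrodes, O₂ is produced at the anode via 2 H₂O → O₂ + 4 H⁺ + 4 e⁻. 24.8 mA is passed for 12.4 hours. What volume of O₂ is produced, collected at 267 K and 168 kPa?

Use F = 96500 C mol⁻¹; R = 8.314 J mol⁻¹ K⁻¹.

Q = I·t = 0.02480 A × 44640 s = 1107 C.
n(e⁻) = Q/F = 1107 / 96500 = 0.01147 mol.
4 electrons are transferred per O₂ molecule, so n(O₂) = 0.01147 / 4 = 0.002868 mol.
V = nRT/P = (0.002868 × 8.314 × 267) / (168 × 10³ Pa) = 3.79 × 10⁻⁵ m³ = 0.0379 L.

0.0379 L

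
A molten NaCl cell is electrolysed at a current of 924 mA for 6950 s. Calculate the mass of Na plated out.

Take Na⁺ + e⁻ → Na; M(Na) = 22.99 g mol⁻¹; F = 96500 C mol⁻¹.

Q = I·t = 0.9240 A × 6950.0 s = 6422 C.
n(e⁻) = Q/F = 6422 / 96500 = 0.06655 mol.
Na⁺ + e⁻ → Na, so n(Na) = n(e⁻)/1 = 0.06655 mol.
m = n·M = 0.06655 × 22.99 = 1.53 g.

1.53 g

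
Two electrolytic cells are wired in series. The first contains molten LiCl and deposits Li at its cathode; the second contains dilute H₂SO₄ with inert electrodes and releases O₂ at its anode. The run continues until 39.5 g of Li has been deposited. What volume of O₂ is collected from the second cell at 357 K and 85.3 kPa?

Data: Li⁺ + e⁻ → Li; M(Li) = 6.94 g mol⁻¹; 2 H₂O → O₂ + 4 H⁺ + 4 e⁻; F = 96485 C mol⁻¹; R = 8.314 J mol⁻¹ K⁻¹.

n(Li) = 39.5 / 6.94 = 5.692 mol, so n(e⁻) = 1 × 5.692 = 5.692 mol.
The cells are in series, so the same 5.692 mol of electrons passes through the second cell.
2 H₂O → O₂ + 4 H⁺ + 4 e⁻ — 4 mol e⁻ per mol O₂, so n(O₂) = 5.692/4 = 1.423 mol.
V = nRT/P = (1.423 × 8.314 × 357) / (85.3 × 10³) = 0.0495 m³ = 49.5 L.

49.5 L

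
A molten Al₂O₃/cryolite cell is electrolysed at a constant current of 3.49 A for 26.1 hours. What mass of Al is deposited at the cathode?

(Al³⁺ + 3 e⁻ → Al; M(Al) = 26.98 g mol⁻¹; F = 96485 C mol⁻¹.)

Q = I·t = 3.490 A × 93960 s = 327900 C.
n(e⁻) = Q/F = 327900 / 96485 = 3.399 mol.
Al³⁺ + 3 e⁻ → Al, so n(Al) = n(e⁻)/3 = 1.133 mol.
m = n·M = 1.133 × 26.98 = 30.6 g.

30.6 g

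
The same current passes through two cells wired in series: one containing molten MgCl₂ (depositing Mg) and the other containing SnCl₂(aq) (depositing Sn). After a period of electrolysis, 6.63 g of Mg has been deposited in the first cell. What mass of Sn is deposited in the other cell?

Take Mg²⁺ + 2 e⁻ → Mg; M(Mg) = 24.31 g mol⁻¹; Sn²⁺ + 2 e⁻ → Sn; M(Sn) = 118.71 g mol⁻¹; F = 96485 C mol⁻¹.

32.4 g

n(Mg) = 6.63 / 24.31 = 0.2727 mol.
Since Mg²⁺ + 2 e⁻ → Mg, n(e⁻) passed = 2 × 0.2727 = 0.5455 mol.
Cells in series carry the same charge, so the same 0.5455 mol of electrons passes through cell 2.
Sn²⁺ + 2 e⁻ → Sn, so n(Sn) = 0.5455 / 2 = 0.2727 mol.
m(Sn) = 0.2727 × 118.71 = 32.4 g.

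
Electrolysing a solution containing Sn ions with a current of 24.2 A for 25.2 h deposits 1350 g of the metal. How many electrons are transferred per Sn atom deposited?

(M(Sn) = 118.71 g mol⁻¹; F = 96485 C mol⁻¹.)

2

Q = I·t = 24.20 A × 90720 s = 2195000 C, so n(e⁻) = 2195000/96485 = 22.75 mol.
n(Sn) deposited = 1350 / 118.71 = 11.37 mol.
Electrons per atom = n(e⁻)/n(Sn) = 22.75 / 11.37 = 2.00 ≈ 2, so the ion is Sn²⁺.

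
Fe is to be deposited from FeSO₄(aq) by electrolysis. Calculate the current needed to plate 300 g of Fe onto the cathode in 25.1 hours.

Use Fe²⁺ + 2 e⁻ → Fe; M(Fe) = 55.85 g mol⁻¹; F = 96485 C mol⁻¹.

11.5 A

n(Fe) = 300 / 55.85 = 5.372 mol.
n(e⁻) = 2 × 5.372 = 10.74 mol.
Q = n(e⁻)·F = 10.74 × 96485 = 1037000 C.
I = Q/t = 1037000 / 90360 s = 11.5 A.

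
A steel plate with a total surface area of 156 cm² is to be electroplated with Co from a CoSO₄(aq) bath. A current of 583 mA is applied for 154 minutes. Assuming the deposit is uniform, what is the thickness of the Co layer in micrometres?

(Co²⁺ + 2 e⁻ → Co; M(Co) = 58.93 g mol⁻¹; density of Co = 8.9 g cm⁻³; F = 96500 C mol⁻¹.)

11.8 μm

Q = I·t = 0.5830 × 9240.0 = 5387 C; n(e⁻) = 0.05582 mol.
n(Co) = n(e⁻)/2 = 0.02791 mol, so m = 0.02791 × 58.93 = 1.645 g.
Volume = m/ρ = 1.645 / 8.9 = 0.1848 cm³.
Thickness = V/A = 0.1848 / 156 = 0.00118 cm = 11.8 μm.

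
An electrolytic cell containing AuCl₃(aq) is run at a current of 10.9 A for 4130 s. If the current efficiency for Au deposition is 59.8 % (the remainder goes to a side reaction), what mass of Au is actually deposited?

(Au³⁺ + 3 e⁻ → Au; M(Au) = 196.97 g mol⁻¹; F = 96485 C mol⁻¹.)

18.3 g

Q = I·t = 10.90 × 4130.0 = 45020 C.
n(e⁻) = 45020/96485 = 0.4666 mol; theoretically n(Au) = 0.4666/3 = 0.1555 mol, m_theo = 30.63 g.
At 59.8 % efficiency, m_actual = 0.598 × 30.63 = 18.3 g.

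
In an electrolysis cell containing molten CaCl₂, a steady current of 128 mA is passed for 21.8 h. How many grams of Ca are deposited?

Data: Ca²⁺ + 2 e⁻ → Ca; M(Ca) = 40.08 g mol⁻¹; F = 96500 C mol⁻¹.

2.09 g

Q = I·t = 0.1280 A × 78480 s = 10050 C.
n(e⁻) = Q/F = 10050 / 96500 = 0.1041 mol.
Ca²⁺ + 2 e⁻ → Ca, so n(Ca) = n(e⁻)/2 = 0.05205 mol.
m = n·M = 0.05205 × 40.08 = 2.09 g.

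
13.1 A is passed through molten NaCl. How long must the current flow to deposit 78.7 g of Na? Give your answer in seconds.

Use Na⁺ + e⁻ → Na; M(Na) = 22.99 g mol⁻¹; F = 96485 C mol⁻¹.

25200 s

n(Na) = m/M = 78.7 / 22.99 = 3.423 mol.
Each Na atom requires 1 electron, so n(e⁻) = 1 × 3.423 = 3.423 mol.
Q = n(e⁻)·F = 3.423 × 96485 = 330300 C.
t = Q/I = 330300 / 13.10 A = 25210 s.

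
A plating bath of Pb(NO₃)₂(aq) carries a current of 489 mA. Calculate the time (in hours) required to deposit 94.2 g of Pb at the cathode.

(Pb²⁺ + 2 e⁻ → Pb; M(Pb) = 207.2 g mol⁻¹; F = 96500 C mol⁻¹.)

n(Pb) = m/M = 94.2 / 207.2 = 0.4546 mol.
Each Pb atom requires 2 electrons, so n(e⁻) = 2 × 0.4546 = 0.9093 mol.
Q = n(e⁻)·F = 0.9093 × 96500 = 87740 C.
t = Q/I = 87740 / 0.4890 A = 179400 s = 49.8 h.

49.8 h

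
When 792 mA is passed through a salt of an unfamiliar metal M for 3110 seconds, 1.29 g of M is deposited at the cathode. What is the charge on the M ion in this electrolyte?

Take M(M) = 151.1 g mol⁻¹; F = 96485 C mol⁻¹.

Q = I·t = 0.7920 A × 3110.0 s = 2463 C, so n(e⁻) = 2463/96485 = 0.02553 mol.
n(M) deposited = 1.29 / 151.1 = 0.008537 mol.
Electrons per atom = n(e⁻)/n(M) = 0.02553 / 0.008537 = 2.99 ≈ 3, so the ion is M³⁺.

+3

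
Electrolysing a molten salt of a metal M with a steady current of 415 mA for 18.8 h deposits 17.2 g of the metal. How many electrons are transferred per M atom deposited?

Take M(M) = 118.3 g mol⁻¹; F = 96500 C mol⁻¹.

Q = I·t = 0.4150 A × 67680 s = 28090 C, so n(e⁻) = 28090/96500 = 0.2911 mol.
n(M) deposited = 17.2 / 118.3 = 0.1454 mol.
Electrons per atom = n(e⁻)/n(M) = 0.2911 / 0.1454 = 2.00 ≈ 2, so the ion is M²⁺.

2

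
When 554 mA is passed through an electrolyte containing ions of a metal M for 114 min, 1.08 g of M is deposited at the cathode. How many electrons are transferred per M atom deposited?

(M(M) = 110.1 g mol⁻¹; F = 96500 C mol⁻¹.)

4

Q = I·t = 0.5540 A × 6840.0 s = 3789 C, so n(e⁻) = 3789/96500 = 0.03927 mol.
n(M) deposited = 1.08 / 110.1 = 0.009809 mol.
Electrons per atom = n(e⁻)/n(M) = 0.03927 / 0.009809 = 4.00 ≈ 4, so the ion is M⁴⁺.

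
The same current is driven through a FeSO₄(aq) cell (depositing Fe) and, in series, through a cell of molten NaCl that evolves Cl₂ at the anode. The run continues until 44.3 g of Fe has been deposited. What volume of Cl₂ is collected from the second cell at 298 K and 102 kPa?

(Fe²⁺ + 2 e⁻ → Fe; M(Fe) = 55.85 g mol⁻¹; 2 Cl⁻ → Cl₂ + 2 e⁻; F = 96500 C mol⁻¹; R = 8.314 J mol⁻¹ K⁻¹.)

19.3 L

n(Fe) = 44.3 / 55.85 = 0.7932 mol, so n(e⁻) = 2 × 0.7932 = 1.586 mol.
The cells are in series, so the same 1.586 mol of electrons passes through the second cell.
2 Cl⁻ → Cl₂ + 2 e⁻ — 2 mol e⁻ per mol Cl₂, so n(Cl₂) = 1.586/2 = 0.7932 mol.
V = nRT/P = (0.7932 × 8.314 × 298) / (102 × 10³) = 0.0193 m³ = 19.3 L.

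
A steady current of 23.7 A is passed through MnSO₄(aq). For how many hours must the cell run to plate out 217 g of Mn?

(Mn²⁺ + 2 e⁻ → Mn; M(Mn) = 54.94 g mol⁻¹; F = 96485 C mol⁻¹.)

8.93 h

n(Mn) = m/M = 217 / 54.94 = 3.950 mol.
Each Mn atom requires 2 electrons, so n(e⁻) = 2 × 3.950 = 7.900 mol.
Q = n(e⁻)·F = 7.900 × 96485 = 762200 C.
t = Q/I = 762200 / 23.70 A = 32160 s = 8.93 h.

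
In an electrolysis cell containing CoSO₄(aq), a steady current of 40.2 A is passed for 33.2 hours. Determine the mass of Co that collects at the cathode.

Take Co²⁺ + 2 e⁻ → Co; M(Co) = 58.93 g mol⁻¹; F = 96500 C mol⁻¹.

1470 g

Q = I·t = 40.20 A × 119520 s = 4805000 C.
n(e⁻) = Q/F = 4805000 / 96500 = 49.79 mol.
Co²⁺ + 2 e⁻ → Co, so n(Co) = n(e⁻)/2 = 24.89 mol.
m = n·M = 24.89 × 58.93 = 1470 g.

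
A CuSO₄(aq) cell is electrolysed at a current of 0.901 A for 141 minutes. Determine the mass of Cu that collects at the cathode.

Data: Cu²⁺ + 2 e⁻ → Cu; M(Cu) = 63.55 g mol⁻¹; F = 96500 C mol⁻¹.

2.51 g

Q = I·t = 0.9010 A × 8460.0 s = 7622 C.
n(e⁻) = Q/F = 7622 / 96500 = 0.07899 mol.
Cu²⁺ + 2 e⁻ → Cu, so n(Cu) = n(e⁻)/2 = 0.03949 mol.
m = n·M = 0.03949 × 63.55 = 2.51 g.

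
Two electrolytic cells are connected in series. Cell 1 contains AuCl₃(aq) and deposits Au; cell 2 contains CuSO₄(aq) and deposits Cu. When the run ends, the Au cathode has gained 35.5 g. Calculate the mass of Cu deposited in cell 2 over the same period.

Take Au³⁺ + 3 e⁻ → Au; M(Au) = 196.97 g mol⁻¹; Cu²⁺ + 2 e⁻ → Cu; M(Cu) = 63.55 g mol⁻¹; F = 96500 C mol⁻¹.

17.2 g

n(Au) = 35.5 / 196.97 = 0.1802 mol.
Since Au³⁺ + 3 e⁻ → Au, n(e⁻) passed = 3 × 0.1802 = 0.5407 mol.
Cells in series carry the same charge, so the same 0.5407 mol of electrons passes through cell 2.
Cu²⁺ + 2 e⁻ → Cu, so n(Cu) = 0.5407 / 2 = 0.2703 mol.
m(Cu) = 0.2703 × 63.55 = 17.2 g.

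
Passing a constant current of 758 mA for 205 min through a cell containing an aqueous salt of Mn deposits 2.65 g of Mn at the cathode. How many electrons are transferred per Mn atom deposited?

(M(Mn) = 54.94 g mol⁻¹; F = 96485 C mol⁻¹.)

2

Q = I·t = 0.7580 A × 12300 s = 9323 C, so n(e⁻) = 9323/96485 = 0.09663 mol.
n(Mn) deposited = 2.65 / 54.94 = 0.04823 mol.
Electrons per atom = n(e⁻)/n(Mn) = 0.09663 / 0.04823 = 2.00 ≈ 2, so the ion is Mn²⁺.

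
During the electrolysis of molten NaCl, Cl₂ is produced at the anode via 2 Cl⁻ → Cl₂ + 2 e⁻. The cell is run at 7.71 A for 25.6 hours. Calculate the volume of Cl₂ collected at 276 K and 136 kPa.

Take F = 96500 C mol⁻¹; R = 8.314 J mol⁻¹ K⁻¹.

62.1 L

Q = I·t = 7.710 A × 92160 s = 710600 C.
n(e⁻) = Q/F = 710600 / 96500 = 7.363 mol.
2 electrons are transferred per Cl₂ molecule, so n(Cl₂) = 7.363 / 2 = 3.682 mol.
V = nRT/P = (3.682 × 8.314 × 276) / (136 × 10³ Pa) = 0.0621 m³ = 62.1 L.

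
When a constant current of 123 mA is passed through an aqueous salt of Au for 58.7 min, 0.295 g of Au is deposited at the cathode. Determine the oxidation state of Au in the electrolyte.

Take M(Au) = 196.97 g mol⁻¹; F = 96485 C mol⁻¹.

+3

Q = I·t = 0.1230 A × 3522.0 s = 433.2 C, so n(e⁻) = 433.2/96485 = 0.004490 mol.
n(Au) deposited = 0.295 / 196.97 = 0.001498 mol.
Electrons per atom = n(e⁻)/n(Au) = 0.004490 / 0.001498 = 3.00 ≈ 3, so the ion is Au³⁺.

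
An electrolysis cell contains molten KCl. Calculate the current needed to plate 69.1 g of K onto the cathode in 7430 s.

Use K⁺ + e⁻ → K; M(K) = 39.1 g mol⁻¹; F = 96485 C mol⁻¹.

22.9 A

n(K) = 69.1 / 39.1 = 1.767 mol.
n(e⁻) = 1 × 1.767 = 1.767 mol.
Q = n(e⁻)·F = 1.767 × 96485 = 170500 C.
I = Q/t = 170500 / 7430.0 s = 22.9 A.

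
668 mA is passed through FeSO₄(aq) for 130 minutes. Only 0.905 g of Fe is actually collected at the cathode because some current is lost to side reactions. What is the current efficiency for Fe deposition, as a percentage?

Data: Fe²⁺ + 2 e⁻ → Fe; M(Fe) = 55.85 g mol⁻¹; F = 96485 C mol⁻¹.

Q = I·t = 0.6680 × 7800.0 = 5210 C; n(e⁻) = 5210/96485 = 0.05400 mol.
Theoretical n(Fe) = n(e⁻)/2 = 0.02700 mol, i.e. m_theo = 0.02700 × 55.85 = 1.508 g.
Efficiency = m_actual / m_theo = 0.905 / 1.508 = 60.0 %.

60.0 %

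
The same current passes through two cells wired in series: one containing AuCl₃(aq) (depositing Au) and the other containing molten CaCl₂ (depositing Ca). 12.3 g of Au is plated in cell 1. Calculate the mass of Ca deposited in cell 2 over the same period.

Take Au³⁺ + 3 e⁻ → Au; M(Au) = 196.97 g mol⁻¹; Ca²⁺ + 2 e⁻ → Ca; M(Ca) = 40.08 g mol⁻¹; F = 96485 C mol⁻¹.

n(Au) = 12.3 / 196.97 = 0.06245 mol.
Since Au³⁺ + 3 e⁻ → Au, n(e⁻) passed = 3 × 0.06245 = 0.1873 mol.
Cells in series carry the same charge, so the same 0.1873 mol of electrons passes through cell 2.
Ca²⁺ + 2 e⁻ → Ca, so n(Ca) = 0.1873 / 2 = 0.09367 mol.
m(Ca) = 0.09367 × 40.08 = 3.75 g.

3.75 g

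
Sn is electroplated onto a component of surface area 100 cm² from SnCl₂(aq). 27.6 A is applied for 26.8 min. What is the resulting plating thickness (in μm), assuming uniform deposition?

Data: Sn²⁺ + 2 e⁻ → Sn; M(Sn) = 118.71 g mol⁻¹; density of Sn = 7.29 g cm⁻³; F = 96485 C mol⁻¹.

375 μm

Q = I·t = 27.60 × 1608.0 = 44380 C; n(e⁻) = 0.4600 mol.
n(Sn) = n(e⁻)/2 = 0.2300 mol, so m = 0.2300 × 118.71 = 27.30 g.
Volume = m/ρ = 27.30 / 7.29 = 3.745 cm³.
Thickness = V/A = 3.745 / 100 = 0.0375 cm = 375 μm.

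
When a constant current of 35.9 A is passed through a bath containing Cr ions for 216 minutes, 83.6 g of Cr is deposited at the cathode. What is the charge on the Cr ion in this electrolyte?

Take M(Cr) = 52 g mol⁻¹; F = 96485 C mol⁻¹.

+3

Q = I·t = 35.90 A × 12960 s = 465300 C, so n(e⁻) = 465300/96485 = 4.822 mol.
n(Cr) deposited = 83.6 / 52 = 1.608 mol.
Electrons per atom = n(e⁻)/n(Cr) = 4.822 / 1.608 = 3.00 ≈ 3, so the ion is Cr³⁺.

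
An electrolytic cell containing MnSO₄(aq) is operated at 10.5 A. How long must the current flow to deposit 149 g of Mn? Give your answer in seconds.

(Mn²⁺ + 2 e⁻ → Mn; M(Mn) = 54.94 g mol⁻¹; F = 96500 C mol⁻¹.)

49900 s

n(Mn) = m/M = 149 / 54.94 = 2.712 mol.
Each Mn atom requires 2 electrons, so n(e⁻) = 2 × 2.712 = 5.424 mol.
Q = n(e⁻)·F = 5.424 × 96500 = 523400 C.
t = Q/I = 523400 / 10.50 A = 49850 s.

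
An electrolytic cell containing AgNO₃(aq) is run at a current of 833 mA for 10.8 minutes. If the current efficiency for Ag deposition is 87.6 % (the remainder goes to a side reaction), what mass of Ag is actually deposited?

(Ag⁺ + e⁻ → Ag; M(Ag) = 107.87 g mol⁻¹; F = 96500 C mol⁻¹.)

Q = I·t = 0.8330 × 648.00 = 539.8 C.
n(e⁻) = 539.8/96500 = 0.005594 mol; theoretically n(Ag) = 0.005594/1 = 0.005594 mol, m_theo = 0.6034 g.
At 87.6 % efficiency, m_actual = 0.876 × 0.6034 = 0.529 g.

0.529 g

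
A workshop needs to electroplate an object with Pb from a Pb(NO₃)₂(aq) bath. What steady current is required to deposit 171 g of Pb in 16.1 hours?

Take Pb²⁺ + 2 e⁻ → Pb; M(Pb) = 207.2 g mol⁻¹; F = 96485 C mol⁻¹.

2.75 A

n(Pb) = 171 / 207.2 = 0.8253 mol.
n(e⁻) = 2 × 0.8253 = 1.651 mol.
Q = n(e⁻)·F = 1.651 × 96485 = 159300 C.
I = Q/t = 159300 / 57960 s = 2.75 A.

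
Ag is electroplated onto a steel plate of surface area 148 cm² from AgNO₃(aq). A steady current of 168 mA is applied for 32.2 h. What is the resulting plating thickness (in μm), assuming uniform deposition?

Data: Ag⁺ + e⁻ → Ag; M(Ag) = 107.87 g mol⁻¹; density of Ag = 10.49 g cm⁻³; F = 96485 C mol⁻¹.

Q = I·t = 0.1680 × 115920 = 19470 C; n(e⁻) = 0.2018 mol.
n(Ag) = n(e⁻)/1 = 0.2018 mol, so m = 0.2018 × 107.87 = 21.77 g.
Volume = m/ρ = 21.77 / 10.49 = 2.076 cm³.
Thickness = V/A = 2.076 / 148 = 0.0140 cm = 140 μm.

140 μm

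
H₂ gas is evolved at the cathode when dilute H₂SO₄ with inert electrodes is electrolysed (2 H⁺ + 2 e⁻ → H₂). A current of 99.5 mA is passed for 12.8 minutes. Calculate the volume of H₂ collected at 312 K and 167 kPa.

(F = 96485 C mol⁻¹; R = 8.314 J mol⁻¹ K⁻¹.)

0.00615 L

Q = I·t = 0.09950 A × 768.00 s = 76.42 C.
n(e⁻) = Q/F = 76.42 / 96485 = 0.0007920 mol.
2 electrons are transferred per H₂ molecule, so n(H₂) = 0.0007920 / 2 = 0.0003960 mol.
V = nRT/P = (0.0003960 × 8.314 × 312) / (167 × 10³ Pa) = 6.15 × 10⁻⁶ m³ = 0.00615 L.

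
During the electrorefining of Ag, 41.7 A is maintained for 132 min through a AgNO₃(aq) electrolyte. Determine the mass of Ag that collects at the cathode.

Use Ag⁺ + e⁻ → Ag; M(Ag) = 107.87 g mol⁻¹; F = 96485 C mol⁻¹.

369 g

Q = I·t = 41.70 A × 7920.0 s = 330300 C.
n(e⁻) = Q/F = 330300 / 96485 = 3.423 mol.
Ag⁺ + e⁻ → Ag, so n(Ag) = n(e⁻)/1 = 3.423 mol.
m = n·M = 3.423 × 107.87 = 369 g.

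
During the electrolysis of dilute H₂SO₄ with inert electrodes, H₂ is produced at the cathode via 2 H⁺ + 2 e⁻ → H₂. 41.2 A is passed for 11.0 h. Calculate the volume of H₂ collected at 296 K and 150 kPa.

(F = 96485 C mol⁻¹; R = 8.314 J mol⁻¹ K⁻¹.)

139 L

Q = I·t = 41.20 A × 39600 s = 1632000 C.
n(e⁻) = Q/F = 1632000 / 96485 = 16.91 mol.
2 electrons are transferred per H₂ molecule, so n(H₂) = 16.91 / 2 = 8.455 mol.
V = nRT/P = (8.455 × 8.314 × 296) / (150 × 10³ Pa) = 0.139 m³ = 139 L.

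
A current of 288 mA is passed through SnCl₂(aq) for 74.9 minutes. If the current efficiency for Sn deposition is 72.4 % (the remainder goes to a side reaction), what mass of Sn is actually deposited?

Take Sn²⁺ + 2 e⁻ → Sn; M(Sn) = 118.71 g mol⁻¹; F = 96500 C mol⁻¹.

Q = I·t = 0.2880 × 4494.0 = 1294 C.
n(e⁻) = 1294/96500 = 0.01341 mol; theoretically n(Sn) = 0.01341/2 = 0.006706 mol, m_theo = 0.7961 g.
At 72.4 % efficiency, m_actual = 0.724 × 0.7961 = 0.576 g.

0.576 g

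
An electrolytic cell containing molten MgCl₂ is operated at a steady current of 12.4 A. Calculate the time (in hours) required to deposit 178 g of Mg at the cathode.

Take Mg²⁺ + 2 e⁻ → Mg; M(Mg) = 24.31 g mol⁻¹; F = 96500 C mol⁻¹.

31.7 h

n(Mg) = m/M = 178 / 24.31 = 7.322 mol.
Each Mg atom requires 2 electrons, so n(e⁻) = 2 × 7.322 = 14.64 mol.
Q = n(e⁻)·F = 14.64 × 96500 = 1413000 C.
t = Q/I = 1413000 / 12.40 A = 114000 s = 31.7 h.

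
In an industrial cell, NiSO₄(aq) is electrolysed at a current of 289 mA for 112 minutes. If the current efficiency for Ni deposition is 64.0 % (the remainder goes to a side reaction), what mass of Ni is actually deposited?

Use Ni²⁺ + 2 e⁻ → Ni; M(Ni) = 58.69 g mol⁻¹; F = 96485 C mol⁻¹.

Q = I·t = 0.2890 × 6720.0 = 1942 C.
n(e⁻) = 1942/96485 = 0.02013 mol; theoretically n(Ni) = 0.02013/2 = 0.01006 mol, m_theo = 0.5907 g.
At 64.0 % efficiency, m_actual = 0.640 × 0.5907 = 0.378 g.

0.378 g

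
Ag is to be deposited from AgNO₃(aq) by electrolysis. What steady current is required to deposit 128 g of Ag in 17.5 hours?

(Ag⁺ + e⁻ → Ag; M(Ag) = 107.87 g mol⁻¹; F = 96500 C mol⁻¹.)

n(Ag) = 128 / 107.87 = 1.187 mol.
n(e⁻) = 1 × 1.187 = 1.187 mol.
Q = n(e⁻)·F = 1.187 × 96500 = 114500 C.
I = Q/t = 114500 / 63000 s = 1.82 A.

1.82 A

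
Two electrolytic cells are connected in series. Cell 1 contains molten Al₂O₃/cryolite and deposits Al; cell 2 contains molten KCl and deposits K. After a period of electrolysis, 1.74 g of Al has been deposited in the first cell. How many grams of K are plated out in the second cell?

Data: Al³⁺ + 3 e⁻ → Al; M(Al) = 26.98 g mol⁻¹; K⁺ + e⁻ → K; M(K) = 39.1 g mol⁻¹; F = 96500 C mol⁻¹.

7.56 g

n(Al) = 1.74 / 26.98 = 0.06449 mol.
Since Al³⁺ + 3 e⁻ → Al, n(e⁻) passed = 3 × 0.06449 = 0.1935 mol.
Cells in series carry the same charge, so the same 0.1935 mol of electrons passes through cell 2.
K⁺ + e⁻ → K, so n(K) = 0.1935 / 1 = 0.1935 mol.
m(K) = 0.1935 × 39.1 = 7.56 g.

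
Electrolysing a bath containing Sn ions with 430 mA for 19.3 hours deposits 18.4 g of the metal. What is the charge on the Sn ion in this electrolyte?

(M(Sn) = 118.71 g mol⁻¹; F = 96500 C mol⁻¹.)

+2

Q = I·t = 0.4300 A × 69480 s = 29880 C, so n(e⁻) = 29880/96500 = 0.3096 mol.
n(Sn) deposited = 18.4 / 118.71 = 0.1550 mol.
Electrons per atom = n(e⁻)/n(Sn) = 0.3096 / 0.1550 = 2.00 ≈ 2, so the ion is Sn²⁺.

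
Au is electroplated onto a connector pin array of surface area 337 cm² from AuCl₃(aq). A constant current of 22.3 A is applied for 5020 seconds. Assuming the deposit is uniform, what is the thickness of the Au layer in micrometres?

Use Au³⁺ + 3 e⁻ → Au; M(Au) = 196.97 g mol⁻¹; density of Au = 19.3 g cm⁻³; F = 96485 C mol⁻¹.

Q = I·t = 22.30 × 5020.0 = 111900 C; n(e⁻) = 1.160 mol.
n(Au) = n(e⁻)/3 = 0.3867 mol, so m = 0.3867 × 196.97 = 76.18 g.
Volume = m/ρ = 76.18 / 19.3 = 3.947 cm³.
Thickness = V/A = 3.947 / 337 = 0.0117 cm = 117 μm.

117 μm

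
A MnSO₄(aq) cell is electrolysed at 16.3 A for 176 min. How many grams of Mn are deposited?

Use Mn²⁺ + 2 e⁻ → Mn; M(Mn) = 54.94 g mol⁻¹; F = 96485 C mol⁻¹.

49.0 g

Q = I·t = 16.30 A × 10560 s = 172100 C.
n(e⁻) = Q/F = 172100 / 96485 = 1.784 mol.
Mn²⁺ + 2 e⁻ → Mn, so n(Mn) = n(e⁻)/2 = 0.8920 mol.
m = n·M = 0.8920 × 54.94 = 49.0 g.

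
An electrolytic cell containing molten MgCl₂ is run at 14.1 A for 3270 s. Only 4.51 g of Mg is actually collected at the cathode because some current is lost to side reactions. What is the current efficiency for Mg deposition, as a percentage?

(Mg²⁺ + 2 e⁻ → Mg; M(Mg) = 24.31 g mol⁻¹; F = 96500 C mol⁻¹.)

77.7 %

Q = I·t = 14.10 × 3270.0 = 46110 C; n(e⁻) = 46110/96500 = 0.4778 mol.
Theoretical n(Mg) = n(e⁻)/2 = 0.2389 mol, i.e. m_theo = 0.2389 × 24.31 = 5.808 g.
Efficiency = m_actual / m_theo = 4.51 / 5.808 = 77.7 %.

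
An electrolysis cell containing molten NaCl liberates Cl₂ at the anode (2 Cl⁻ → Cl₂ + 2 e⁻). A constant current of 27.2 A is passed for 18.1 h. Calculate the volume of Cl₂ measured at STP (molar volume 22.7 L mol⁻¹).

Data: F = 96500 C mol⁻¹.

Q = I·t = 27.20 A × 65160 s = 1772000 C.
n(e⁻) = Q/F = 1772000 / 96500 = 18.37 mol.
2 electrons are transferred per Cl₂ molecule, so n(Cl₂) = 18.37 / 2 = 9.183 mol.
V = n × V_m = 9.183 × 22.7 = 208 L.

208 L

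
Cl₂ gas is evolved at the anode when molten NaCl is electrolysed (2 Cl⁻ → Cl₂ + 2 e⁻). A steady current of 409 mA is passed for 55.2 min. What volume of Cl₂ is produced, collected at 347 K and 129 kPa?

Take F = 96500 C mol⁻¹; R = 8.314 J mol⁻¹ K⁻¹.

0.157 L

Q = I·t = 0.4090 A × 3312.0 s = 1355 C.
n(e⁻) = Q/F = 1355 / 96500 = 0.01404 mol.
2 electrons are transferred per Cl₂ molecule, so n(Cl₂) = 0.01404 / 2 = 0.007019 mol.
V = nRT/P = (0.007019 × 8.314 × 347) / (129 × 10³ Pa) = 1.57 × 10⁻⁴ m³ = 0.157 L.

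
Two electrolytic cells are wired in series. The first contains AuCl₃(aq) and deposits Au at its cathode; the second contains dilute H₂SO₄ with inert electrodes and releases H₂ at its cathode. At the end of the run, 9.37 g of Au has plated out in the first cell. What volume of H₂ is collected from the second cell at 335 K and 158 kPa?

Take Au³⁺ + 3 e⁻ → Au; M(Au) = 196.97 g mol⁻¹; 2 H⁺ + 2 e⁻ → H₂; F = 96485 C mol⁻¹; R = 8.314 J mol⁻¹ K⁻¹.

n(Au) = 9.37 / 196.97 = 0.04757 mol, so n(e⁻) = 3 × 0.04757 = 0.1427 mol.
The cells are in series, so the same 0.1427 mol of electrons passes through the second cell.
2 H⁺ + 2 e⁻ → H₂ — 2 mol e⁻ per mol H₂, so n(H₂) = 0.1427/2 = 0.07136 mol.
V = nRT/P = (0.07136 × 8.314 × 335) / (158 × 10³) = 0.00126 m³ = 1.26 L.

1.26 L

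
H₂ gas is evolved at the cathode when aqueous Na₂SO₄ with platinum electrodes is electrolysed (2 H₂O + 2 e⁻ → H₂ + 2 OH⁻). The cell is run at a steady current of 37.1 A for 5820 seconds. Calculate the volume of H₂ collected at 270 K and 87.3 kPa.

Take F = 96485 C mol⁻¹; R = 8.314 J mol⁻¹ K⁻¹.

28.8 L

Q = I·t = 37.10 A × 5820.0 s = 215900 C.
n(e⁻) = Q/F = 215900 / 96485 = 2.238 mol.
2 electrons are transferred per H₂ molecule, so n(H₂) = 2.238 / 2 = 1.119 mol.
V = nRT/P = (1.119 × 8.314 × 270) / (87.3 × 10³ Pa) = 0.0288 m³ = 28.8 L.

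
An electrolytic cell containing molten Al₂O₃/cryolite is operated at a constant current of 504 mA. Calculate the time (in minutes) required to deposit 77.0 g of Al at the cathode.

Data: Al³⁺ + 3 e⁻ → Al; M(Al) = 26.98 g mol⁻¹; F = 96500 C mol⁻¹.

27300 min

n(Al) = m/M = 77.0 / 26.98 = 2.854 mol.
Each Al atom requires 3 electrons, so n(e⁻) = 3 × 2.854 = 8.562 mol.
Q = n(e⁻)·F = 8.562 × 96500 = 826200 C.
t = Q/I = 826200 / 0.5040 A = 1639000 s = 27300 min.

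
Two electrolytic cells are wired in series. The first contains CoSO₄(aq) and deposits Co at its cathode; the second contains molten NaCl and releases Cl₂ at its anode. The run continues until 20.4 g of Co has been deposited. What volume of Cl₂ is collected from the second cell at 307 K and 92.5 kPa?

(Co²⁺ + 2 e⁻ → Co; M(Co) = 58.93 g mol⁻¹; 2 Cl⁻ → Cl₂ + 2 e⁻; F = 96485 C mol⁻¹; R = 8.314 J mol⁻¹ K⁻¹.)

9.55 L

n(Co) = 20.4 / 58.93 = 0.3462 mol, so n(e⁻) = 2 × 0.3462 = 0.6923 mol.
The cells are in series, so the same 0.6923 mol of electrons passes through the second cell.
2 Cl⁻ → Cl₂ + 2 e⁻ — 2 mol e⁻ per mol Cl₂, so n(Cl₂) = 0.6923/2 = 0.3462 mol.
V = nRT/P = (0.3462 × 8.314 × 307) / (92.5 × 10³) = 0.00955 m³ = 9.55 L.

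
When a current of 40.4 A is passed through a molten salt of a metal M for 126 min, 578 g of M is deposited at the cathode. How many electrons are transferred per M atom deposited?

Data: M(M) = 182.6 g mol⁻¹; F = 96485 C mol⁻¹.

1

Q = I·t = 40.40 A × 7560.0 s = 305400 C, so n(e⁻) = 305400/96485 = 3.166 mol.
n(M) deposited = 578 / 182.6 = 3.165 mol.
Electrons per atom = n(e⁻)/n(M) = 3.166 / 3.165 = 1.00 ≈ 1, so the ion is M⁺.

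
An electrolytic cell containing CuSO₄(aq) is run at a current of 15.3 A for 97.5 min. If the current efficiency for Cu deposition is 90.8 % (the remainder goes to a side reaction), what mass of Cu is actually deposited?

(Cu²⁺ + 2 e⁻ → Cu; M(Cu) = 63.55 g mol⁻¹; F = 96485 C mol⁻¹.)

Q = I·t = 15.30 × 5850.0 = 89500 C.
n(e⁻) = 89500/96485 = 0.9277 mol; theoretically n(Cu) = 0.9277/2 = 0.4638 mol, m_theo = 29.48 g.
At 90.8 % efficiency, m_actual = 0.908 × 29.48 = 26.8 g.

26.8 g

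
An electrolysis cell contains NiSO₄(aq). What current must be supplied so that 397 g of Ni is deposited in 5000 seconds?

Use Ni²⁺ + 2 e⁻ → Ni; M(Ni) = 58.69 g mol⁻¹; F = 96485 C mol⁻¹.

261 A

n(Ni) = 397 / 58.69 = 6.764 mol.
n(e⁻) = 2 × 6.764 = 13.53 mol.
Q = n(e⁻)·F = 13.53 × 96485 = 1305000 C.
I = Q/t = 1305000 / 5000.0 s = 261 A.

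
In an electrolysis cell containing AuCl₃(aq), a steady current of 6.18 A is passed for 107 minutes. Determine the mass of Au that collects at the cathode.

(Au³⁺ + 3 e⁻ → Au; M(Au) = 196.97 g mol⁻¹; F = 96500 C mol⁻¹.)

Q = I·t = 6.180 A × 6420.0 s = 39680 C.
n(e⁻) = Q/F = 39680 / 96500 = 0.4111 mol.
Au³⁺ + 3 e⁻ → Au, so n(Au) = n(e⁻)/3 = 0.1370 mol.
m = n·M = 0.1370 × 196.97 = 27.0 g.

27.0 g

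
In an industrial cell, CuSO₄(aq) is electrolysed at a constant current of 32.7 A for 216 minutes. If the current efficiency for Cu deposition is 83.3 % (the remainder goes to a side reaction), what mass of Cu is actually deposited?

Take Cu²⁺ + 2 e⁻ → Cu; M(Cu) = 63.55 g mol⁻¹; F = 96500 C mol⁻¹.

116 g

Q = I·t = 32.70 × 12960 = 423800 C.
n(e⁻) = 423800/96500 = 4.392 mol; theoretically n(Cu) = 4.392/2 = 2.196 mol, m_theo = 139.5 g.
At 83.3 % efficiency, m_actual = 0.833 × 139.5 = 116 g.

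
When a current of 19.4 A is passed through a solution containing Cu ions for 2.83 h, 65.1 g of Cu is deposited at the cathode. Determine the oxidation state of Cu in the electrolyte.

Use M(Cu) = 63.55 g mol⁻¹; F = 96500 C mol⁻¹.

Q = I·t = 19.40 A × 10188 s = 197600 C, so n(e⁻) = 197600/96500 = 2.048 mol.
n(Cu) deposited = 65.1 / 63.55 = 1.024 mol.
Electrons per atom = n(e⁻)/n(Cu) = 2.048 / 1.024 = 2.00 ≈ 2, so the ion is Cu²⁺.

+2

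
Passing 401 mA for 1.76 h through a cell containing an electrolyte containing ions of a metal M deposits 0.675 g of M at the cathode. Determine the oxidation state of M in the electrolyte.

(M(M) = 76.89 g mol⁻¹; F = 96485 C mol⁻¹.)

Q = I·t = 0.4010 A × 6336.0 s = 2541 C, so n(e⁻) = 2541/96485 = 0.02633 mol.
n(M) deposited = 0.675 / 76.89 = 0.008779 mol.
Electrons per atom = n(e⁻)/n(M) = 0.02633 / 0.008779 = 3.00 ≈ 3, so the ion is M³⁺.

+3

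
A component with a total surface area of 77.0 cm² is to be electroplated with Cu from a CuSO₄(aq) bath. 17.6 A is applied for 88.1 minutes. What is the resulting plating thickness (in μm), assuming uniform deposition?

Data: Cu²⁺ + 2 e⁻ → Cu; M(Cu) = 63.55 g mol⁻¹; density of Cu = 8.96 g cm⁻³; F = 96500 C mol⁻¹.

444 μm

Q = I·t = 17.60 × 5286.0 = 93030 C; n(e⁻) = 0.9641 mol.
n(Cu) = n(e⁻)/2 = 0.4820 mol, so m = 0.4820 × 63.55 = 30.63 g.
Volume = m/ρ = 30.63 / 8.96 = 3.419 cm³.
Thickness = V/A = 3.419 / 77.0 = 0.0444 cm = 444 μm.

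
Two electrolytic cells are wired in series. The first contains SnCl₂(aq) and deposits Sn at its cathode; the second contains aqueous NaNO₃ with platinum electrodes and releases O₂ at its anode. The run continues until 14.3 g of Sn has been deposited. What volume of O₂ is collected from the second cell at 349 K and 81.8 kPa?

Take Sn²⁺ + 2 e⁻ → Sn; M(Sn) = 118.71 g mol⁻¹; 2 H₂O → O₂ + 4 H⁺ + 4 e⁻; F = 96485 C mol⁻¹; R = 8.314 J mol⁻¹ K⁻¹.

n(Sn) = 14.3 / 118.71 = 0.1205 mol, so n(e⁻) = 2 × 0.1205 = 0.2409 mol.
The cells are in series, so the same 0.2409 mol of electrons passes through the second cell.
2 H₂O → O₂ + 4 H⁺ + 4 e⁻ — 4 mol e⁻ per mol O₂, so n(O₂) = 0.2409/4 = 0.06023 mol.
V = nRT/P = (0.06023 × 8.314 × 349) / (81.8 × 10³) = 0.00214 m³ = 2.14 L.

2.14 L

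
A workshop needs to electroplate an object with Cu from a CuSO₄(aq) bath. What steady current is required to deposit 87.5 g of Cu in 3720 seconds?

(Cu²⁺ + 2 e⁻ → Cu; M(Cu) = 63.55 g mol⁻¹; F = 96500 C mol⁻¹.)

71.4 A

n(Cu) = 87.5 / 63.55 = 1.377 mol.
n(e⁻) = 2 × 1.377 = 2.754 mol.
Q = n(e⁻)·F = 2.754 × 96500 = 265700 C.
I = Q/t = 265700 / 3720.0 s = 71.4 A.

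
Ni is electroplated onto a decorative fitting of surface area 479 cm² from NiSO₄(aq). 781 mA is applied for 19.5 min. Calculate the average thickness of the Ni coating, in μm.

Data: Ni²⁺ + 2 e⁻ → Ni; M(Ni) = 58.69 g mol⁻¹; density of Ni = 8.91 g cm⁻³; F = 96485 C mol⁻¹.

0.651 μm

Q = I·t = 0.7810 × 1170.0 = 913.8 C; n(e⁻) = 0.009471 mol.
n(Ni) = n(e⁻)/2 = 0.004735 mol, so m = 0.004735 × 58.69 = 0.2779 g.
Volume = m/ρ = 0.2779 / 8.91 = 0.03119 cm³.
Thickness = V/A = 0.03119 / 479 = 6.51 × 10⁻⁵ cm = 0.651 μm.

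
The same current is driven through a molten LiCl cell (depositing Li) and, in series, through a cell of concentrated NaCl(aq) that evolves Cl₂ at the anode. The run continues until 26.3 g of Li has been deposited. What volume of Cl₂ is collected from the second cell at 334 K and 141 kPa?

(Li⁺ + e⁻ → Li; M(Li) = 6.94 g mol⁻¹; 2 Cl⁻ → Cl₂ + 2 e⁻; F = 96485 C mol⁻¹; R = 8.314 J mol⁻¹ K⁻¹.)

n(Li) = 26.3 / 6.94 = 3.790 mol, so n(e⁻) = 1 × 3.790 = 3.790 mol.
The cells are in series, so the same 3.790 mol of electrons passes through the second cell.
2 Cl⁻ → Cl₂ + 2 e⁻ — 2 mol e⁻ per mol Cl₂, so n(Cl₂) = 3.790/2 = 1.895 mol.
V = nRT/P = (1.895 × 8.314 × 334) / (141 × 10³) = 0.0373 m³ = 37.3 L.

37.3 L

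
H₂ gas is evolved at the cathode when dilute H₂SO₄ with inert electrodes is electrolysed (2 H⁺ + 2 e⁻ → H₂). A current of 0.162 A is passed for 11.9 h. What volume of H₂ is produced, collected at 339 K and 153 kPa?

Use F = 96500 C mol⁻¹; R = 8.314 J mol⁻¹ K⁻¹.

0.662 L

Q = I·t = 0.1620 A × 42840 s = 6940 C.
n(e⁻) = Q/F = 6940 / 96500 = 0.07192 mol.
2 electrons are transferred per H₂ molecule, so n(H₂) = 0.07192 / 2 = 0.03596 mol.
V = nRT/P = (0.03596 × 8.314 × 339) / (153 × 10³ Pa) = 6.62 × 10⁻⁴ m³ = 0.662 L.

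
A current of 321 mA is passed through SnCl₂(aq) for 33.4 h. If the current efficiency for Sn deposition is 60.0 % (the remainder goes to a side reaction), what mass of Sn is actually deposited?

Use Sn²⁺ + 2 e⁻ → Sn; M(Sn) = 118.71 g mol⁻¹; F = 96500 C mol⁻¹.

Q = I·t = 0.3210 × 120240 = 38600 C.
n(e⁻) = 38600/96500 = 0.4000 mol; theoretically n(Sn) = 0.4000/2 = 0.2000 mol, m_theo = 23.74 g.
At 60.0 % efficiency, m_actual = 0.600 × 23.74 = 14.2 g.

14.2 g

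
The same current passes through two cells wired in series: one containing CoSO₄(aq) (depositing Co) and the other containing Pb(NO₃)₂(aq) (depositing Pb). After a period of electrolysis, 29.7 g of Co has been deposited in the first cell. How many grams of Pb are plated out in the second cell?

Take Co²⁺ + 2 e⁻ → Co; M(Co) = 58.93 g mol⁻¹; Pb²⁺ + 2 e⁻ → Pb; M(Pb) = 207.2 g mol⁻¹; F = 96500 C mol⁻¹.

104 g

n(Co) = 29.7 / 58.93 = 0.5040 mol.
Since Co²⁺ + 2 e⁻ → Co, n(e⁻) passed = 2 × 0.5040 = 1.008 mol.
Cells in series carry the same charge, so the same 1.008 mol of electrons passes through cell 2.
Pb²⁺ + 2 e⁻ → Pb, so n(Pb) = 1.008 / 2 = 0.5040 mol.
m(Pb) = 0.5040 × 207.2 = 104 g.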